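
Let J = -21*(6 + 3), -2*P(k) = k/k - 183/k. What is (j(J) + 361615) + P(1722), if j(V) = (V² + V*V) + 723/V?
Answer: 4474300783/10332 ≈ 4.3305e+5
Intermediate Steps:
P(k) = -½ + 183/(2*k) (P(k) = -(k/k - 183/k)/2 = -(1 - 183/k)/2 = -½ + 183/(2*k))
J = -189 (J = -21*9 = -189)
j(V) = 2*V² + 723/V (j(V) = (V² + V²) + 723/V = 2*V² + 723/V)
(j(J) + 361615) + P(1722) = ((723 + 2*(-189)³)/(-189) + 361615) + (½)*(183 - 1*1722)/1722 = (-(723 + 2*(-6751269))/189 + 361615) + (½)*(1/1722)*(183 - 1722) = (-(723 - 13502538)/189 + 361615) + (½)*(1/1722)*(-1539) = (-1/189*(-13501815) + 361615) - 513/1148 = (4500605/63 + 361615) - 513/1148 = 27282350/63 - 513/1148 = 4474300783/10332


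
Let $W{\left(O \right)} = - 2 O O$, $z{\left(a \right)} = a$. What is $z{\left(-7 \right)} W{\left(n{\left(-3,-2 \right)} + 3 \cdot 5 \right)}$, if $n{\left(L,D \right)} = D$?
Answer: $2366$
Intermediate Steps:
$W{\left(O \right)} = - 2 O^{2}$
$z{\left(-7 \right)} W{\left(n{\left(-3,-2 \right)} + 3 \cdot 5 \right)} = - 7 \left(- 2 \left(-2 + 3 \cdot 5\right)^{2}\right) = - 7 \left(- 2 \left(-2 + 15\right)^{2}\right) = - 7 \left(- 2 \cdot 13^{2}\right) = - 7 \left(\left(-2\right) 169\right) = \left(-7\right) \left(-338\right) = 2366$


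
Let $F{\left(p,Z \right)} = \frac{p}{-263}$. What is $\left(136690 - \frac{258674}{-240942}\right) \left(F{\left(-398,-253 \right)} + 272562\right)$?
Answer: $\frac{90803540985536516}{2437221} \approx 3.7257 \cdot 10^{10}$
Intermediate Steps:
$F{\left(p,Z \right)} = - \frac{p}{263}$ ($F{\left(p,Z \right)} = p \left(- \frac{1}{263}\right) = - \frac{p}{263}$)
$\left(136690 - \frac{258674}{-240942}\right) \left(F{\left(-398,-253 \right)} + 272562\right) = \left(136690 - \frac{258674}{-240942}\right) \left(\left(- \frac{1}{263}\right) \left(-398\right) + 272562\right) = \left(136690 - - \frac{9949}{9267}\right) \left(\frac{398}{263} + 272562\right) = \left(136690 + \frac{9949}{9267}\right) \frac{71684204}{263} = \frac{1266716179}{9267} \cdot \frac{71684204}{263} = \frac{90803540985536516}{2437221}$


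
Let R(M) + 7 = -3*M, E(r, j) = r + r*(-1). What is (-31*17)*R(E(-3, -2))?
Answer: 3689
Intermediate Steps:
E(r, j) = 0 (E(r, j) = r - r = 0)
R(M) = -7 - 3*M
(-31*17)*R(E(-3, -2)) = (-31*17)*(-7 - 3*0) = -527*(-7 + 0) = -527*(-7) = 3689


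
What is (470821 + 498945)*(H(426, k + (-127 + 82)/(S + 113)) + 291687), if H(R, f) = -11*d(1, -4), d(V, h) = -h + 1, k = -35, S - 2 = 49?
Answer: 282814798112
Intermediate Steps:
S = 51 (S = 2 + 49 = 51)
d(V, h) = 1 - h
H(R, f) = -55 (H(R, f) = -11*(1 - 1*(-4)) = -11*(1 + 4) = -11*5 = -55)
(470821 + 498945)*(H(426, k + (-127 + 82)/(S + 113)) + 291687) = (470821 + 498945)*(-55 + 291687) = 969766*291632 = 282814798112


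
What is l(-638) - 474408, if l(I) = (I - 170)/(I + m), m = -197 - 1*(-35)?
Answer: -47440699/100 ≈ -4.7441e+5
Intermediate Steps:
m = -162 (m = -197 + 35 = -162)
l(I) = (-170 + I)/(-162 + I) (l(I) = (I - 170)/(I - 162) = (-170 + I)/(-162 + I))
l(-638) - 474408 = (-170 - 638)/(-162 - 638) - 474408 = -808/(-800) - 474408 = -1/800*(-808) - 474408 = 101/100 - 474408 = -47440699/100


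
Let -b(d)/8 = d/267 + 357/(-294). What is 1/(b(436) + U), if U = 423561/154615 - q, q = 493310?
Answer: -288975435/142554648094241 ≈ -2.0271e-6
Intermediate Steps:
b(d) = 68/7 - 8*d/267 (b(d) = -8*(d/267 + 357/(-294)) = -8*(d*(1/267) + 357*(-1/294)) = -8*(d/267 - 17/14) = -8*(-17/14 + d/267) = 68/7 - 8*d/267)
U = -76272702089/154615 (U = 423561/154615 - 1*493310 = 423561*(1/154615) - 493310 = 423561/154615 - 493310 = -76272702089/154615 ≈ -4.9331e+5)
1/(b(436) + U) = 1/((68/7 - 8/267*436) - 76272702089/154615) = 1/((68/7 - 3488/267) - 76272702089/154615) = 1/(-6260/1869 - 76272702089/154615) = 1/(-142554648094241/288975435) = -288975435/142554648094241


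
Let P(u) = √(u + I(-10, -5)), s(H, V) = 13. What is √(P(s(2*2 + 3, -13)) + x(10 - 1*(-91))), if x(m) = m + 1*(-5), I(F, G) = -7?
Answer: √(96 + √6) ≈ 9.9222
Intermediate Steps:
x(m) = -5 + m (x(m) = m - 5 = -5 + m)
P(u) = √(-7 + u) (P(u) = √(u - 7) = √(-7 + u))
√(P(s(2*2 + 3, -13)) + x(10 - 1*(-91))) = √(√(-7 + 13) + (-5 + (10 - 1*(-91)))) = √(√6 + (-5 + (10 + 91))) = √(√6 + (-5 + 101)) = √(√6 + 96) = √(96 + √6)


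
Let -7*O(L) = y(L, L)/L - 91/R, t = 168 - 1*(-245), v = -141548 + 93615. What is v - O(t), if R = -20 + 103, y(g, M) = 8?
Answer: -11501704068/239953 ≈ -47933.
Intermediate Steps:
v = -47933
R = 83
t = 413 (t = 168 + 245 = 413)
O(L) = 13/83 - 8/(7*L) (O(L) = -(8/L - 91/83)/7 = -(-91/83 + 8/L)/7 = 13/83 - 8/(7*L))
v - O(t) = -47933 - (-664 + 91*413)/(581*413) = -47933 - (-664 + 37583)/(581*413) = -47933 - 36919/(581*413) = -47933 - 1*36919/239953 = -47933 - 36919/239953 = -11501704068/239953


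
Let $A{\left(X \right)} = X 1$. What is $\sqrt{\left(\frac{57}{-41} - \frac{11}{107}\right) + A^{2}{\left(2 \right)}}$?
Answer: $\frac{3 \sqrt{5360914}}{4387} \approx 1.5833$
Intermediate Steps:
$A{\left(X \right)} = X$
$\sqrt{\left(\frac{57}{-41} - \frac{11}{107}\right) + A^{2}{\left(2 \right)}} = \sqrt{\left(\frac{57}{-41} - \frac{11}{107}\right) + 2^{2}} = \sqrt{\left(57 \left(- \frac{1}{41}\right) - \frac{11}{107}\right) + 4} = \sqrt{\left(- \frac{57}{41} - \frac{11}{107}\right) + 4} = \sqrt{- \frac{6550}{4387} + 4} = \sqrt{\frac{10998}{4387}} = \frac{3 \sqrt{5360914}}{4387}$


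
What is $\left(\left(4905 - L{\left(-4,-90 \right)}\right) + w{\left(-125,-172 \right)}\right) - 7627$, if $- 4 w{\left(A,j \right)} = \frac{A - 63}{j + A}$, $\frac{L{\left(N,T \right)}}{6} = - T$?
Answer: $- \frac{968861}{297} \approx -3262.2$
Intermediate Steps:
$L{\left(N,T \right)} = - 6 T$ ($L{\left(N,T \right)} = 6 \left(- T\right) = - 6 T$)
$w{\left(A,j \right)} = - \frac{-63 + A}{4 \left(A + j\right)}$ ($w{\left(A,j \right)} = - \frac{\left(A - 63\right) \frac{1}{j + A}}{4} = - \frac{\left(-63 + A\right) \frac{1}{A + j}}{4} = - \frac{\frac{1}{A + j} \left(-63 + A\right)}{4} = - \frac{-63 + A}{4 \left(A + j\right)}$)
$\left(\left(4905 - L{\left(-4,-90 \right)}\right) + w{\left(-125,-172 \right)}\right) - 7627 = \left(\left(4905 - \left(-6\right) \left(-90\right)\right) + \frac{63 - -125}{4 \left(-125 - 172\right)}\right) - 7627 = \left(\left(4905 - 540\right) + \frac{63 + 125}{4 \left(-297\right)}\right) - 7627 = \left(\left(4905 - 540\right) + \frac{1}{4} \left(- \frac{1}{297}\right) 188\right) - 7627 = \left(4365 - \frac{47}{297}\right) - 7627 = \frac{1296358}{297} - 7627 = - \frac{968861}{297}$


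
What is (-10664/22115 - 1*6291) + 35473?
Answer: 645349266/22115 ≈ 29182.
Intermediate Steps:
(-10664/22115 - 1*6291) + 35473 = (-10664*1/22115 - 6291) + 35473 = (-10664/22115 - 6291) + 35473 = -139136129/22115 + 35473 = 645349266/22115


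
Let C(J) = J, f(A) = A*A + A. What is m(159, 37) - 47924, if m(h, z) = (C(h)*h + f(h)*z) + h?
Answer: 918796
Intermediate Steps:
f(A) = A + A**2 (f(A) = A**2 + A = A + A**2)
m(h, z) = h + h**2 + h*z*(1 + h) (m(h, z) = (h*h + (h*(1 + h))*z) + h = (h**2 + h*z*(1 + h)) + h = h + h**2 + h*z*(1 + h))
m(159, 37) - 47924 = 159*(1 + 159 + 37*(1 + 159)) - 47924 = 159*(1 + 159 + 37*160) - 47924 = 159*(1 + 159 + 5920) - 47924 = 159*6080 - 47924 = 966720 - 47924 = 918796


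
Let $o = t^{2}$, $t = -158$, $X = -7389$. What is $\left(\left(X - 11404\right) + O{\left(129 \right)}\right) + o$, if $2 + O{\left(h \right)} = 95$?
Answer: $6264$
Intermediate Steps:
$O{\left(h \right)} = 93$ ($O{\left(h \right)} = -2 + 95 = 93$)
$o = 24964$ ($o = \left(-158\right)^{2} = 24964$)
$\left(\left(X - 11404\right) + O{\left(129 \right)}\right) + o = \left(\left(-7389 - 11404\right) + 93\right) + 24964 = \left(-18793 + 93\right) + 24964 = -18700 + 24964 = 6264$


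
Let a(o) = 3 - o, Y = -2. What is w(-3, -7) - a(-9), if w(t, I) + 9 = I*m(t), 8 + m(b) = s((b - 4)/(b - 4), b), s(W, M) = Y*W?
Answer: 49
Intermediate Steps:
s(W, M) = -2*W
m(b) = -10 (m(b) = -8 - 2*(b - 4)/(b - 4) = -8 - 2*(-4 + b)/(-4 + b) = -8 - 2*1 = -8 - 2 = -10)
w(t, I) = -9 - 10*I (w(t, I) = -9 + I*(-10) = -9 - 10*I)
w(-3, -7) - a(-9) = (-9 - 10*(-7)) - (3 - 1*(-9)) = (-9 + 70) - (3 + 9) = 61 - 1*12 = 61 - 12 = 49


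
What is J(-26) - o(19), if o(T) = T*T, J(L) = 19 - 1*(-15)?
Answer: -327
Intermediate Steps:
J(L) = 34 (J(L) = 19 + 15 = 34)
o(T) = T**2
J(-26) - o(19) = 34 - 1*19**2 = 34 - 1*361 = 34 - 361 = -327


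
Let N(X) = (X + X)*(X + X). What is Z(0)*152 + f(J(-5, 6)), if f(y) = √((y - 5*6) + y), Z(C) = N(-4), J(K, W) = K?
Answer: 9728 + 2*I*√10 ≈ 9728.0 + 6.3246*I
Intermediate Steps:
N(X) = 4*X² (N(X) = (2*X)*(2*X) = 4*X²)
Z(C) = 64 (Z(C) = 4*(-4)² = 4*16 = 64)
f(y) = √(-30 + 2*y) (f(y) = √((y - 30) + y) = √((-30 + y) + y) = √(-30 + 2*y))
Z(0)*152 + f(J(-5, 6)) = 64*152 + √(-30 + 2*(-5)) = 9728 + √(-30 - 10) = 9728 + √(-40) = 9728 + 2*I*√10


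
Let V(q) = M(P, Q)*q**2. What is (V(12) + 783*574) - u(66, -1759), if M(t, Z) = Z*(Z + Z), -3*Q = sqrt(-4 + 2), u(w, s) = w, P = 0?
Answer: 449312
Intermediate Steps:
Q = -I*sqrt(2)/3 (Q = -sqrt(-4 + 2)/3 = -I*sqrt(2)/3 ≈ -0.4714*I)
M(t, Z) = 2*Z**2 (M(t, Z) = Z*(2*Z) = 2*Z**2)
V(q) = -4*q**2/9 (V(q) = (2*(-I*sqrt(2)/3)**2)*q**2 = (2*(-2/9))*q**2 = -4*q**2/9)
(V(12) + 783*574) - u(66, -1759) = (-4/9*12**2 + 783*574) - 1*66 = (-4/9*144 + 449442) - 66 = (-64 + 449442) - 66 = 449378 - 66 = 449312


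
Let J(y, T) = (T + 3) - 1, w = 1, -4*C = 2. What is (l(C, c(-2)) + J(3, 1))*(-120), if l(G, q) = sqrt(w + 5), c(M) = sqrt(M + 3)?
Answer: -360 - 120*sqrt(6) ≈ -653.94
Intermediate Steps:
C = -1/2 (C = -1/4*2 = -1/2 ≈ -0.50000)
c(M) = sqrt(3 + M)
J(y, T) = 2 + T (J(y, T) = (3 + T) - 1 = 2 + T)
l(G, q) = sqrt(6) (l(G, q) = sqrt(1 + 5) = sqrt(6))
(l(C, c(-2)) + J(3, 1))*(-120) = (sqrt(6) + (2 + 1))*(-120) = (sqrt(6) + 3)*(-120) = (3 + sqrt(6))*(-120) = -360 - 120*sqrt(6)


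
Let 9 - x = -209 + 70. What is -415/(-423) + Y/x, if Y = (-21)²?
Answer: 247963/62604 ≈ 3.9608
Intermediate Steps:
x = 148 (x = 9 - (-209 + 70) = 9 - 1*(-139) = 9 + 139 = 148)
Y = 441
-415/(-423) + Y/x = -415/(-423) + 441/148 = -415*(-1/423) + 441*(1/148) = 415/423 + 441/148 = 247963/62604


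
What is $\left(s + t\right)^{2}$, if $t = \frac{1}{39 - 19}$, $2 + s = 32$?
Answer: $\frac{361201}{400} \approx 903.0$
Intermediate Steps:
$s = 30$ ($s = -2 + 32 = 30$)
$t = \frac{1}{20} \approx 0.05$
$\left(s + t\right)^{2} = \left(30 + \frac{1}{20}\right)^{2} = \left(\frac{601}{20}\right)^{2} = \frac{361201}{400}$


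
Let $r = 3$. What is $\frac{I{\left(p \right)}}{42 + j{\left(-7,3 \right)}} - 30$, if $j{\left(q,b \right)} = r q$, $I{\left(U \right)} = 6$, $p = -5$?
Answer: $- \frac{208}{7} \approx -29.714$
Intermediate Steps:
$j{\left(q,b \right)} = 3 q$
$\frac{I{\left(p \right)}}{42 + j{\left(-7,3 \right)}} - 30 = \frac{6}{42 + 3 \left(-7\right)} - 30 = \frac{6}{42 - 21} - 30 = \frac{6}{21} - 30 = 6 \cdot \frac{1}{21} - 30 = \frac{2}{7} - 30 = - \frac{208}{7}$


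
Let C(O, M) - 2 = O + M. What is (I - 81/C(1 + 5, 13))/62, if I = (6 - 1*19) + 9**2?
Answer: 449/434 ≈ 1.0346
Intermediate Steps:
C(O, M) = 2 + M + O (C(O, M) = 2 + (O + M) = 2 + (M + O) = 2 + M + O)
I = 68 (I = (6 - 19) + 81 = -13 + 81 = 68)
(I - 81/C(1 + 5, 13))/62 = (68 - 81/(2 + 13 + (1 + 5)))/62 = (68 - 81/(2 + 13 + 6))/62 = (68 - 81/21)/62 = (68 - 81*1/21)/62 = (68 - 27/7)/62 = (1/62)*(449/7) = 449/434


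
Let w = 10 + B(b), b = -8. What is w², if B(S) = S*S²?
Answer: 252004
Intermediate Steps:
B(S) = S³
w = -502 (w = 10 + (-8)³ = 10 - 512 = -502)
w² = (-502)² = 252004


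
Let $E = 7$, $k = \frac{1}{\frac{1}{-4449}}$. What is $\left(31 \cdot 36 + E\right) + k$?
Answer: $-3326$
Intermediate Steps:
$k = -4449$ ($k = \frac{1}{- \frac{1}{4449}} = -4449$)
$\left(31 \cdot 36 + E\right) + k = \left(31 \cdot 36 + 7\right) - 4449 = \left(1116 + 7\right) - 4449 = 1123 - 4449 = -3326$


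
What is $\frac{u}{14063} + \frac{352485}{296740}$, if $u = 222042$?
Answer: $\frac{14169147927}{834610924} \approx 16.977$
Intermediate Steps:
$\frac{u}{14063} + \frac{352485}{296740} = \frac{222042}{14063} + \frac{352485}{296740} = 222042 \cdot \frac{1}{14063} + 352485 \cdot \frac{1}{296740} = \frac{222042}{14063} + \frac{70497}{59348} = \frac{14169147927}{834610924}$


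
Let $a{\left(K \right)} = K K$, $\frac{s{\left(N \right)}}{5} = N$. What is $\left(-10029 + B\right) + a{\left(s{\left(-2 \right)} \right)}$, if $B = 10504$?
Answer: $575$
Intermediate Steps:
$s{\left(N \right)} = 5 N$
$a{\left(K \right)} = K^{2}$
$\left(-10029 + B\right) + a{\left(s{\left(-2 \right)} \right)} = \left(-10029 + 10504\right) + \left(5 \left(-2\right)\right)^{2} = 475 + \left(-10\right)^{2} = 475 + 100 = 575$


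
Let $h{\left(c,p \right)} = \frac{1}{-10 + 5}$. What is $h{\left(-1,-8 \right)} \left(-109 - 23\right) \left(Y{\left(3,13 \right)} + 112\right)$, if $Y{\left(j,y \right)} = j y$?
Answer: $\frac{19932}{5} \approx 3986.4$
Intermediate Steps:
$h{\left(c,p \right)} = - \frac{1}{5}$ ($h{\left(c,p \right)} = \frac{1}{-5} = - \frac{1}{5}$)
$h{\left(-1,-8 \right)} \left(-109 - 23\right) \left(Y{\left(3,13 \right)} + 112\right) = - \frac{\left(-109 - 23\right) \left(3 \cdot 13 + 112\right)}{5} = - \frac{\left(-132\right) \left(39 + 112\right)}{5} = - \frac{\left(-132\right) 151}{5} = \left(- \frac{1}{5}\right) \left(-19932\right) = \frac{19932}{5}$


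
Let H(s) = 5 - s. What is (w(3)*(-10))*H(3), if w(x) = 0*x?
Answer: 0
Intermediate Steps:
w(x) = 0
(w(3)*(-10))*H(3) = (0*(-10))*(5 - 1*3) = 0*(5 - 3) = 0*2 = 0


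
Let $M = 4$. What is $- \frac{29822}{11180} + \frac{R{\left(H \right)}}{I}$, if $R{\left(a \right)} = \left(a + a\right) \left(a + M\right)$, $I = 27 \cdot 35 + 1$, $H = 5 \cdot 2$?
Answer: $- \frac{11217}{4730} \approx -2.3715$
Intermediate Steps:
$H = 10$
$I = 946$ ($I = 945 + 1 = 946$)
$R{\left(a \right)} = 2 a \left(4 + a\right)$ ($R{\left(a \right)} = \left(a + a\right) \left(a + 4\right) = 2 a \left(4 + a\right)$)
$- \frac{29822}{11180} + \frac{R{\left(H \right)}}{I} = - \frac{29822}{11180} + \frac{2 \cdot 10 \left(4 + 10\right)}{946} = \left(-29822\right) \frac{1}{11180} + 2 \cdot 10 \cdot 14 \cdot \frac{1}{946} = - \frac{1147}{430} + 280 \cdot \frac{1}{946} = - \frac{1147}{430} + \frac{140}{473} = - \frac{11217}{4730}$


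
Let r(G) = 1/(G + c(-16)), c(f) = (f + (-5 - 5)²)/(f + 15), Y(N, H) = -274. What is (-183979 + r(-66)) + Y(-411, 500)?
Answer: -27637951/150 ≈ -1.8425e+5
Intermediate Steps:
c(f) = (100 + f)/(15 + f) (c(f) = (f + (-10)²)/(15 + f) = (f + 100)/(15 + f) = (100 + f)/(15 + f))
r(G) = 1/(-84 + G) (r(G) = 1/(G + (100 - 16)/(15 - 16)) = 1/(G + 84/(-1)) = 1/(G - 1*84) = 1/(G - 84) = 1/(-84 + G))
(-183979 + r(-66)) + Y(-411, 500) = (-183979 + 1/(-84 - 66)) - 274 = (-183979 + 1/(-150)) - 274 = (-183979 - 1/150) - 274 = -27596851/150 - 274 = -27637951/150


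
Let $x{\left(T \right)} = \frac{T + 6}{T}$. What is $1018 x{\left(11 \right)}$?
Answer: $\frac{17306}{11} \approx 1573.3$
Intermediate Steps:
$x{\left(T \right)} = \frac{6 + T}{T}$
$1018 x{\left(11 \right)} = 1018 \frac{6 + 11}{11} = 1018 \cdot \frac{1}{11} \cdot 17 = 1018 \cdot \frac{17}{11} = \frac{17306}{11}$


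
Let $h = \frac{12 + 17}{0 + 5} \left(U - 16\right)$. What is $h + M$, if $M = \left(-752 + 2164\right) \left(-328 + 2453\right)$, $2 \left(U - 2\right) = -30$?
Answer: $\frac{15001659}{5} \approx 3.0003 \cdot 10^{6}$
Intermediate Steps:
$U = -13$ ($U = 2 + \frac{1}{2} \left(-30\right) = 2 - 15 = -13$)
$M = 3000500$ ($M = 1412 \cdot 2125 = 3000500$)
$h = - \frac{841}{5}$ ($h = \frac{12 + 17}{0 + 5} \left(-13 - 16\right) = \frac{29}{5} \left(-29\right) = - \frac{841}{5} \approx -168.2$)
$h + M = - \frac{841}{5} + 3000500 = \frac{15001659}{5}$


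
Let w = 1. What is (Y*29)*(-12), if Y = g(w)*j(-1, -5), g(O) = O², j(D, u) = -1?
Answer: 348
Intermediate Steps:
Y = -1 (Y = 1²*(-1) = 1*(-1) = -1)
(Y*29)*(-12) = -1*29*(-12) = -29*(-12) = 348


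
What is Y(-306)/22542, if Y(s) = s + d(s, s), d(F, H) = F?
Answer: -6/221 ≈ -0.027149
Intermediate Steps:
Y(s) = 2*s (Y(s) = s + s = 2*s)
Y(-306)/22542 = (2*(-306))/22542 = -612*1/22542 = -6/221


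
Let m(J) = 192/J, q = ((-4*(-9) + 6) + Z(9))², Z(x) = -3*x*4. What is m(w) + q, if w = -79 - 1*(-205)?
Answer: 91508/21 ≈ 4357.5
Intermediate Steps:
Z(x) = -12*x
w = 126 (w = -79 + 205 = 126)
q = 4356 (q = ((-4*(-9) + 6) - 12*9)² = ((36 + 6) - 108)² = (42 - 108)² = (-66)² = 4356)
m(w) + q = 192/126 + 4356 = 192*(1/126) + 4356 = 32/21 + 4356 = 91508/21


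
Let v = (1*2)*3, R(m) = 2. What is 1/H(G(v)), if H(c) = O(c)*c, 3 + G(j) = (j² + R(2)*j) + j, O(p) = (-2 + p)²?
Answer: 1/122451 ≈ 8.1665e-6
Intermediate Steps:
v = 6 (v = 2*3 = 6)
G(j) = -3 + j² + 3*j (G(j) = -3 + ((j² + 2*j) + j) = -3 + (j² + 3*j) = -3 + j² + 3*j)
H(c) = c*(-2 + c)² (H(c) = (-2 + c)²*c = c*(-2 + c)²)
1/H(G(v)) = 1/((-3 + 6² + 3*6)*(-2 + (-3 + 6² + 3*6))²) = 1/((-3 + 36 + 18)*(-2 + (-3 + 36 + 18))²) = 1/(51*(-2 + 51)²) = 1/(51*49²) = 1/(51*2401) = 1/122451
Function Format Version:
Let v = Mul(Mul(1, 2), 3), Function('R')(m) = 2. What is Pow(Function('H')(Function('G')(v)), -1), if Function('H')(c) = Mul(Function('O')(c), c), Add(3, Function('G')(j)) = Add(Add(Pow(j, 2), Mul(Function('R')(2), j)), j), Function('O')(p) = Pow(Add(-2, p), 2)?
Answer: Rational(1, 122451) ≈ 8.1665e-6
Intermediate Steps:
v = 6 (v = Mul(2, 3) = 6)
Function('G')(j) = Add(-3, Pow(j, 2), Mul(3, j)) (Function('G')(j) = Add(-3, Add(Add(Pow(j, 2), Mul(2, j)), j)) = Add(-3, Add(Pow(j, 2), Mul(3, j))) = Add(-3, Pow(j, 2), Mul(3, j)))
Function('H')(c) = Mul(c, Pow(Add(-2, c), 2)) (Function('H')(c) = Mul(Pow(Add(-2, c), 2), c) = Mul(c, Pow(Add(-2, c), 2)))
Pow(Function('H')(Function('G')(v)), -1) = Pow(Mul(Add(-3, Pow(6, 2), Mul(3, 6)), Pow(Add(-2, Add(-3, Pow(6, 2), Mul(3, 6))), 2)), -1) = Pow(Mul(Add(-3, 36, 18), Pow(Add(-2, Add(-3, 36, 18)), 2)), -1) = Pow(Mul(51, Pow(Add(-2, 51), 2)), -1) = Pow(Mul(51, Pow(49, 2)), -1) = Pow(Mul(51, 2401), -1) = Pow(122451, -1) = Rational(1, 122451)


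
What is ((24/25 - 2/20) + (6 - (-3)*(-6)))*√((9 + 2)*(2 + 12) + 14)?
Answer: -557*√42/25 ≈ -144.39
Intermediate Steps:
((24/25 - 2/20) + (6 - (-3)*(-6)))*√((9 + 2)*(2 + 12) + 14) = ((24*(1/25) - 2*1/20) + (6 - 1*18))*√(11*14 + 14) = ((24/25 - ⅒) + (6 - 18))*√(154 + 14) = (43/50 - 12)*√168 = -557*√42/25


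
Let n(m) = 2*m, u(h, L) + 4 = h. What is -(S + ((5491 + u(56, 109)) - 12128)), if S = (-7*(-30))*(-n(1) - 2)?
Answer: 7425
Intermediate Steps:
u(h, L) = -4 + h
S = -840 (S = (-7*(-30))*(-2 - 2) = 210*(-1*2 - 2) = 210*(-2 - 2) = 210*(-4) = -840)
-(S + ((5491 + u(56, 109)) - 12128)) = -(-840 + ((5491 + (-4 + 56)) - 12128)) = -(-840 + ((5491 + 52) - 12128)) = -(-840 + (5543 - 12128)) = -(-840 - 6585) = -1*(-7425) = 7425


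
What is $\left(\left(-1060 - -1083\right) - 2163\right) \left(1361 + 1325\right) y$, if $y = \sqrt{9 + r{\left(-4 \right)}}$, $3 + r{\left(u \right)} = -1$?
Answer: $- 5748040 \sqrt{5} \approx -1.2853 \cdot 10^{7}$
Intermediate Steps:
$r{\left(u \right)} = -4$ ($r{\left(u \right)} = -3 - 1 = -4$)
$y = \sqrt{5}$ ($y = \sqrt{9 - 4} = \sqrt{5} \approx 2.2361$)
$\left(\left(-1060 - -1083\right) - 2163\right) \left(1361 + 1325\right) y = \left(\left(-1060 - -1083\right) - 2163\right) \left(1361 + 1325\right) \sqrt{5} = \left(\left(-1060 + 1083\right) - 2163\right) 2686 \sqrt{5} = \left(23 - 2163\right) 2686 \sqrt{5} = \left(-2140\right) 2686 \sqrt{5} = - 5748040 \sqrt{5}$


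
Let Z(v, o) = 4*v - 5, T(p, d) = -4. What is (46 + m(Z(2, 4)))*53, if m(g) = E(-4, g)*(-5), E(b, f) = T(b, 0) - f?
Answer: 4293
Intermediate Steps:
E(b, f) = -4 - f
Z(v, o) = -5 + 4*v
m(g) = 20 + 5*g (m(g) = (-4 - g)*(-5) = 20 + 5*g)
(46 + m(Z(2, 4)))*53 = (46 + (20 + 5*(-5 + 4*2)))*53 = (46 + (20 + 5*(-5 + 8)))*53 = (46 + (20 + 5*3))*53 = (46 + (20 + 15))*53 = (46 + 35)*53 = 81*53 = 4293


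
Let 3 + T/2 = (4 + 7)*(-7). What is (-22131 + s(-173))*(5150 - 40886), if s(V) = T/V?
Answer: 136815383208/173 ≈ 7.9084e+8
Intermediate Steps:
T = -160 (T = -6 + 2*((4 + 7)*(-7)) = -6 + 2*(11*(-7)) = -6 + 2*(-77) = -6 - 154 = -160)
s(V) = -160/V
(-22131 + s(-173))*(5150 - 40886) = (-22131 - 160/(-173))*(5150 - 40886) = (-22131 - 160*(-1/173))*(-35736) = (-22131 + 160/173)*(-35736) = -3828503/173*(-35736) = 136815383208/173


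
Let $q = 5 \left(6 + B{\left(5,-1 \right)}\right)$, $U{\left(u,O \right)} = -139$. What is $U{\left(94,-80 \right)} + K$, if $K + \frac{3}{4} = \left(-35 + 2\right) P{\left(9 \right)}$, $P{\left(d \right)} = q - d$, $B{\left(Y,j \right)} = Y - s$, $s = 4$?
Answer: $- \frac{3991}{4} \approx -997.75$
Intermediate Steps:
$B{\left(Y,j \right)} = -4 + Y$ ($B{\left(Y,j \right)} = Y - 4 = -4 + Y$)
$q = 35$ ($q = 5 \left(6 + \left(-4 + 5\right)\right) = 5 \left(6 + 1\right) = 5 \cdot 7 = 35$)
$P{\left(d \right)} = 35 - d$
$K = - \frac{3435}{4}$ ($K = - \frac{3}{4} + \left(-35 + 2\right) \left(35 - 9\right) = - \frac{3}{4} - 33 \left(35 - 9\right) = - \frac{3}{4} - 858 = - \frac{3435}{4} \approx -858.75$)
$U{\left(94,-80 \right)} + K = -139 - \frac{3435}{4} = - \frac{3991}{4}$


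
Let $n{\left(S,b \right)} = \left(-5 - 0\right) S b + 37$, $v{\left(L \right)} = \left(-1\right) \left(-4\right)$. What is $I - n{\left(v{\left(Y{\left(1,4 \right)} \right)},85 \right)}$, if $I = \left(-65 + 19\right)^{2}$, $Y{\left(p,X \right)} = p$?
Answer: $3779$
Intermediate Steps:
$v{\left(L \right)} = 4$
$n{\left(S,b \right)} = 37 - 5 S b$ ($n{\left(S,b \right)} = \left(-5 + 0\right) S b + 37 = - 5 S b + 37 = 37 - 5 S b$)
$I = 2116$ ($I = \left(-46\right)^{2} = 2116$)
$I - n{\left(v{\left(Y{\left(1,4 \right)} \right)},85 \right)} = 2116 - \left(37 - 20 \cdot 85\right) = 2116 - \left(37 - 1700\right) = 2116 - -1663 = 2116 + 1663 = 3779$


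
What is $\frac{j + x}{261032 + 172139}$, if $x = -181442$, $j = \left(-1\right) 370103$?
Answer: $- \frac{551545}{433171} \approx -1.2733$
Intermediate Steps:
$j = -370103$
$\frac{j + x}{261032 + 172139} = \frac{-370103 - 181442}{261032 + 172139} = - \frac{551545}{433171}$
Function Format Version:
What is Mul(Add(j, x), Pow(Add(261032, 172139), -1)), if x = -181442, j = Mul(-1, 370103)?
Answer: Rational(-551545, 433171) ≈ -1.2733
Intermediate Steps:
j = -370103
Mul(Add(j, x), Pow(Add(261032, 172139), -1)) = Mul(Add(-370103, -181442), Pow(Add(261032, 172139), -1)) = Mul(-551545, Pow(433171, -1)) = Mul(-551545, Rational(1, 433171)) = Rational(-551545, 433171)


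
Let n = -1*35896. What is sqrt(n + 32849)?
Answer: I*sqrt(3047) ≈ 55.2*I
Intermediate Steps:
n = -35896
sqrt(n + 32849) = sqrt(-35896 + 32849) = sqrt(-3047) = I*sqrt(3047)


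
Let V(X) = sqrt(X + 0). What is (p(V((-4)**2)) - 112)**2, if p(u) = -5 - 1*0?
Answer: 13689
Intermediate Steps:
V(X) = sqrt(X)
p(u) = -5 (p(u) = -5 + 0 = -5)
(p(V((-4)**2)) - 112)**2 = (-5 - 112)**2 = (-117)**2 = 13689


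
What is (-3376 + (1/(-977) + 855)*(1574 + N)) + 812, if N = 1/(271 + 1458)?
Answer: 2268986014886/1689233 ≈ 1.3432e+6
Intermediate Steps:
N = 1/1729 ≈ 0.00057837
(-3376 + (1/(-977) + 855)*(1574 + N)) + 812 = (-3376 + (1/(-977) + 855)*(1574 + 1/1729)) + 812 = (-3376 + (-1/977 + 855)*(2721447/1729)) + 812 = (-3376 + (835334/977)*(2721447/1729)) + 812 = (-3376 + 2273317208298/1689233) + 812 = 2267614357690/1689233 + 812 = 2268986014886/1689233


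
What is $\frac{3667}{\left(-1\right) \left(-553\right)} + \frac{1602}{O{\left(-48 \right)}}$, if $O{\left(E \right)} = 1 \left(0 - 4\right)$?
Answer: $- \frac{435619}{1106} \approx -393.87$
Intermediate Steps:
$O{\left(E \right)} = -4$ ($O{\left(E \right)} = 1 \left(-4\right) = -4$)
$\frac{3667}{\left(-1\right) \left(-553\right)} + \frac{1602}{O{\left(-48 \right)}} = \frac{3667}{\left(-1\right) \left(-553\right)} + \frac{1602}{-4} = \frac{3667}{553} + 1602 \left(- \frac{1}{4}\right) = 3667 \cdot \frac{1}{553} - \frac{801}{2} = \frac{3667}{553} - \frac{801}{2} = - \frac{435619}{1106}$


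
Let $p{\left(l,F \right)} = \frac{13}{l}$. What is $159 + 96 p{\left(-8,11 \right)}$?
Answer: $3$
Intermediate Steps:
$159 + 96 p{\left(-8,11 \right)} = 159 + 96 \frac{13}{-8} = 159 + 96 \cdot 13 \left(- \frac{1}{8}\right) = 159 + 96 \left(- \frac{13}{8}\right) = 159 - 156 = 3$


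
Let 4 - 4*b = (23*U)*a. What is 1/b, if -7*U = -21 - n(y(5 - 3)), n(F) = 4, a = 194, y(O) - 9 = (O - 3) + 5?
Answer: -14/55761 ≈ -0.00025107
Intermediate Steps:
y(O) = 11 + O (y(O) = 9 + ((O - 3) + 5) = 9 + ((-3 + O) + 5) = 9 + (2 + O) = 11 + O)
U = 25/7 (U = -(-21 - 1*4)/7 = -(-21 - 4)/7 = -⅐*(-25) = 25/7 ≈ 3.5714)
b = -55761/14 (b = 1 - 23*(25/7)*194/4 = 1 - 575*194/28 = 1 - ¼*111550/7 = 1 - 55775/14 = -55761/14 ≈ -3982.9)
1/b = 1/(-55761/14) = -14/55761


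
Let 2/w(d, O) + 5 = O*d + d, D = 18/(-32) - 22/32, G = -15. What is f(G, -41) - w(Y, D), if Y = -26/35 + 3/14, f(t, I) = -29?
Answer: -38967/1363 ≈ -28.589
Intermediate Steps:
D = -5/4 (D = 18*(-1/32) - 22*1/32 = -9/16 - 11/16 = -5/4 ≈ -1.2500)
Y = -37/70 (Y = -26*1/35 + 3*(1/14) = -26/35 + 3/14 = -37/70 ≈ -0.52857)
w(d, O) = 2/(-5 + d + O*d) (w(d, O) = 2/(-5 + (O*d + d)) = 2/(-5 + (d + O*d)) = 2/(-5 + d + O*d))
f(G, -41) - w(Y, D) = -29 - 2/(-5 - 37/70 - 5/4*(-37/70)) = -29 - 2/(-5 - 37/70 + 37/56) = -29 - 2/(-1363/280) = -29 - 2*(-280)/1363 = -29 - 1*(-560/1363) = -29 + 560/1363 = -38967/1363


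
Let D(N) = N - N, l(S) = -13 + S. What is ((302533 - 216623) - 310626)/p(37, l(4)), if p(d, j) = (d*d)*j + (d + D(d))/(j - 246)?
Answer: 14325645/785473 ≈ 18.238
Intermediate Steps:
D(N) = 0
p(d, j) = d/(-246 + j) + j*d**2 (p(d, j) = (d*d)*j + (d + 0)/(j - 246) = d**2*j + d/(-246 + j) = j*d**2 + d/(-246 + j) = d/(-246 + j) + j*d**2)
((302533 - 216623) - 310626)/p(37, l(4)) = ((302533 - 216623) - 310626)/((37*(1 + 37*(-13 + 4)**2 - 246*37*(-13 + 4))/(-246 + (-13 + 4)))) = (85910 - 310626)/((37*(1 + 37*(-9)**2 - 246*37*(-9))/(-246 - 9))) = -224716*(-255/(37*(1 + 37*81 + 81918))) = -224716*(-255/(37*(1 + 2997 + 81918))) = -224716/(37*(-1/255)*84916) = -224716/(-3141892/255) = -224716*(-255/3141892) = 14325645/785473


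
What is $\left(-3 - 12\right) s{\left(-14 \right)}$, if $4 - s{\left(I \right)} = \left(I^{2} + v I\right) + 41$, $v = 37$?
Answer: $-4275$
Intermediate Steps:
$s{\left(I \right)} = -37 - I^{2} - 37 I$ ($s{\left(I \right)} = 4 - \left(\left(I^{2} + 37 I\right) + 41\right) = 4 - \left(41 + I^{2} + 37 I\right) = -37 - I^{2} - 37 I$)
$\left(-3 - 12\right) s{\left(-14 \right)} = \left(-3 - 12\right) \left(-37 - \left(-14\right)^{2} - -518\right) = \left(-3 - 12\right) \left(-37 - 196 + 518\right) = - 15 \left(-37 - 196 + 518\right) = \left(-15\right) 285 = -4275$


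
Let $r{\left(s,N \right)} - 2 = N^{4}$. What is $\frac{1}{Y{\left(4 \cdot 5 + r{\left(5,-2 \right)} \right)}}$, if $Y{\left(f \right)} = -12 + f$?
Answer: $\frac{1}{26} \approx 0.038462$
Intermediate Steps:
$r{\left(s,N \right)} = 2 + N^{4}$
$\frac{1}{Y{\left(4 \cdot 5 + r{\left(5,-2 \right)} \right)}} = \frac{1}{-12 + \left(4 \cdot 5 + \left(2 + \left(-2\right)^{4}\right)\right)} = \frac{1}{-12 + \left(20 + \left(2 + 16\right)\right)} = \frac{1}{-12 + \left(20 + 18\right)} = \frac{1}{-12 + 38} = \frac{1}{26}$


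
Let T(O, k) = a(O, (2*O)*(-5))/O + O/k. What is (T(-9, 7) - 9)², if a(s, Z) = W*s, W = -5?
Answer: 11449/49 ≈ 233.65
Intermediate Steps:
a(s, Z) = -5*s
T(O, k) = -5 + O/k (T(O, k) = (-5*O)/O + O/k = -5 + O/k)
(T(-9, 7) - 9)² = ((-5 - 9/7) - 9)² = (-44/7 - 9)² = (-107/7)² = 11449/49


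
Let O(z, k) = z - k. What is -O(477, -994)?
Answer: -1471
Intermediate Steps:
-O(477, -994) = -(477 - 1*(-994)) = -(477 + 994) = -1*1471 = -1471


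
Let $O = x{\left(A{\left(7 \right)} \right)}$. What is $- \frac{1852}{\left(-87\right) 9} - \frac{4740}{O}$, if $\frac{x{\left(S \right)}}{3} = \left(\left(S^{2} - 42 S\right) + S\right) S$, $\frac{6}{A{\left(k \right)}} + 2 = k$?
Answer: $\frac{4664173}{155817} \approx 29.934$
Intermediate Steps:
$A{\left(k \right)} = \frac{6}{-2 + k}$
$x{\left(S \right)} = 3 S \left(S^{2} - 41 S\right)$ ($x{\left(S \right)} = 3 \left(\left(S^{2} - 42 S\right) + S\right) S = 3 \left(S^{2} - 41 S\right) S = 3 S \left(S^{2} - 41 S\right)$)
$O = - \frac{21492}{125}$ ($O = 3 \left(\frac{6}{-2 + 7}\right)^{2} \left(-41 + \frac{6}{-2 + 7}\right) = 3 \left(\frac{6}{5}\right)^{2} \left(-41 + \frac{6}{5}\right) = 3 \cdot \frac{36}{25} \left(- \frac{199}{5}\right) = - \frac{21492}{125} \approx -171.94$)
$- \frac{1852}{\left(-87\right) 9} - \frac{4740}{O} = - \frac{1852}{\left(-87\right) 9} - \frac{4740}{- \frac{21492}{125}} = - \frac{1852}{-783} - - \frac{49375}{1791} = \left(-1852\right) \left(- \frac{1}{783}\right) + \frac{49375}{1791} = \frac{1852}{783} + \frac{49375}{1791} = \frac{4664173}{155817}$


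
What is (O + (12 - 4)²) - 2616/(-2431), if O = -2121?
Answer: -4997951/2431 ≈ -2055.9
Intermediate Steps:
(O + (12 - 4)²) - 2616/(-2431) = (-2121 + (12 - 4)²) - 2616/(-2431) = (-2121 + 8²) - 2616*(-1/2431) = (-2121 + 64) + 2616/2431 = -2057 + 2616/2431 = -4997951/2431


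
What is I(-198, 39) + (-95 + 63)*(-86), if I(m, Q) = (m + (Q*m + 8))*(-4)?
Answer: 34400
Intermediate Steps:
I(m, Q) = -32 - 4*m - 4*Q*m (I(m, Q) = (m + (8 + Q*m))*(-4) = (8 + m + Q*m)*(-4) = -32 - 4*m - 4*Q*m)
I(-198, 39) + (-95 + 63)*(-86) = (-32 - 4*(-198) - 4*39*(-198)) + (-95 + 63)*(-86) = (-32 + 792 + 30888) - 32*(-86) = 31648 + 2752 = 34400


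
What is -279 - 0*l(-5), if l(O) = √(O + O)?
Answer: -279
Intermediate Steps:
l(O) = √2*√O (l(O) = √(2*O) = √2*√O)
-279 - 0*l(-5) = -279 - 0*√2*√(-5) = -279 - 0*√2*(I*√5) = -279 - 0*I*√10 = -279 - 1*0 = -279 + 0 = -279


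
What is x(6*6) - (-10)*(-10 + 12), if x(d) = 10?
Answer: 30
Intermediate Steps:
x(6*6) - (-10)*(-10 + 12) = 10 - (-10)*(-10 + 12) = 10 - (-10)*2 = 10 - 1*(-20) = 10 + 20 = 30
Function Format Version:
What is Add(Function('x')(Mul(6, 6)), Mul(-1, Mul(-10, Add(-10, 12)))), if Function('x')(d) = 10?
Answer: 30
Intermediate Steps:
Add(Function('x')(Mul(6, 6)), Mul(-1, Mul(-10, Add(-10, 12)))) = Add(10, Mul(-1, Mul(-10, Add(-10, 12)))) = Add(10, Mul(-1, Mul(-10, 2))) = Add(10, Mul(-1, -20)) = Add(10, 20) = 30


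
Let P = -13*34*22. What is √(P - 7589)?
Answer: I*√17313 ≈ 131.58*I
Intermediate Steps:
P = -9724 (P = -442*22 = -9724)
√(P - 7589) = √(-9724 - 7589) = √(-17313) = I*√17313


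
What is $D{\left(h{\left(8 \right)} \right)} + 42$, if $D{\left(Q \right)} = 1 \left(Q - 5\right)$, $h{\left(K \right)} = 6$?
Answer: $43$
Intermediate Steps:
$D{\left(Q \right)} = -5 + Q$ ($D{\left(Q \right)} = 1 \left(-5 + Q\right) = -5 + Q$)
$D{\left(h{\left(8 \right)} \right)} + 42 = \left(-5 + 6\right) + 42 = 1 + 42 = 43$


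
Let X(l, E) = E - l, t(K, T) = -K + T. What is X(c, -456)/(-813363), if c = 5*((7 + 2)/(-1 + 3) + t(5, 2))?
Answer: 309/542242 ≈ 0.00056986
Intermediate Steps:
t(K, T) = T - K
c = 15/2 (c = 5*((7 + 2)/(-1 + 3) + (2 - 1*5)) = 5*(9/2 + (2 - 5)) = 5*(9*(½) - 3) = 5*(9/2 - 3) = 5*(3/2) = 15/2 ≈ 7.5000)
X(c, -456)/(-813363) = (-456 - 1*15/2)/(-813363) = (-456 - 15/2)*(-1/813363) = -927/2*(-1/813363) = 309/542242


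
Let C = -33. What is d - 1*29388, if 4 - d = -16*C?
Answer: -29912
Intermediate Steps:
d = -524 (d = 4 - (-16)*(-33) = 4 - 1*528 = 4 - 528 = -524)
d - 1*29388 = -524 - 1*29388 = -524 - 29388 = -29912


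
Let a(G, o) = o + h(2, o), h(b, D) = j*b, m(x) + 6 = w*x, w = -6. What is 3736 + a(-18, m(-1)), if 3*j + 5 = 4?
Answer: 11206/3 ≈ 3735.3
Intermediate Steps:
j = -⅓ (j = -5/3 + (⅓)*4 = -5/3 + 4/3 = -⅓ ≈ -0.33333)
m(x) = -6 - 6*x
h(b, D) = -b/3
a(G, o) = -⅔ + o (a(G, o) = o - ⅓*2 = o - ⅔ = -⅔ + o)
3736 + a(-18, m(-1)) = 3736 + (-⅔ + (-6 - 6*(-1))) = 3736 + (-⅔ + (-6 + 6)) = 3736 + (-⅔ + 0) = 3736 - ⅔ = 11206/3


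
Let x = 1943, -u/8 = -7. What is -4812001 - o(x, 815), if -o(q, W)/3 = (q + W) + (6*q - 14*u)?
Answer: -4771105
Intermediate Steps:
u = 56 (u = -8*(-7) = 56)
o(q, W) = 2352 - 21*q - 3*W (o(q, W) = -3*((q + W) + (6*q - 14*56)) = -3*((W + q) + (6*q - 784)) = -3*((W + q) + (-784 + 6*q)) = -3*(-784 + W + 7*q) = 2352 - 21*q - 3*W)
-4812001 - o(x, 815) = -4812001 - (2352 - 21*1943 - 3*815) = -4812001 - (2352 - 40803 - 2445) = -4812001 - 1*(-40896) = -4812001 + 40896 = -4771105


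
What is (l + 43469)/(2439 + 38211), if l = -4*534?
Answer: 41333/40650 ≈ 1.0168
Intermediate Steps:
l = -2136
(l + 43469)/(2439 + 38211) = (-2136 + 43469)/(2439 + 38211) = 41333/40650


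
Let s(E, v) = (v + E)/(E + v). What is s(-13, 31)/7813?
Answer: 1/7813 ≈ 0.00012799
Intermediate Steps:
s(E, v) = 1 (s(E, v) = (E + v)/(E + v) = 1)
s(-13, 31)/7813 = 1/7813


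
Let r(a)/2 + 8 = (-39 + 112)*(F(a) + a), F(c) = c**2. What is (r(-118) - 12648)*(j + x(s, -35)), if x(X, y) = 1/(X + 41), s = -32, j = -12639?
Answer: -227842615000/9 ≈ -2.5316e+10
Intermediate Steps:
r(a) = -16 + 146*a + 146*a**2 (r(a) = -16 + 2*((-39 + 112)*(a**2 + a)) = -16 + 2*(73*(a + a**2)) = -16 + 2*(73*a + 73*a**2) = -16 + (146*a + 146*a**2) = -16 + 146*a + 146*a**2)
x(X, y) = 1/(41 + X)
(r(-118) - 12648)*(j + x(s, -35)) = ((-16 + 146*(-118) + 146*(-118)**2) - 12648)*(-12639 + 1/(41 - 32)) = ((-16 - 17228 + 146*13924) - 12648)*(-12639 + 1/9) = ((-16 - 17228 + 2032904) - 12648)*(-12639 + 1/9) = (2015660 - 12648)*(-113750/9) = 2003012*(-113750/9) = -227842615000/9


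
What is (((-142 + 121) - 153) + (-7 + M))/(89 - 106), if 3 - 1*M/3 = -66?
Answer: -26/17 ≈ -1.5294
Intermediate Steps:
M = 207 (M = 9 - 3*(-66) = 9 + 198 = 207)
(((-142 + 121) - 153) + (-7 + M))/(89 - 106) = (((-142 + 121) - 153) + (-7 + 207))/(89 - 106) = ((-21 - 153) + 200)/(-17) = (-174 + 200)*(-1/17) = 26*(-1/17) = -26/17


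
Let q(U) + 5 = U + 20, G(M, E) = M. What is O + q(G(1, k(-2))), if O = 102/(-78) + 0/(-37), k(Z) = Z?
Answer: 191/13 ≈ 14.692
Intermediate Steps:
q(U) = 15 + U (q(U) = -5 + (U + 20) = -5 + (20 + U) = 15 + U)
O = -17/13 (O = 102*(-1/78) + 0*(-1/37) = -17/13 + 0 = -17/13 ≈ -1.3077)
O + q(G(1, k(-2))) = -17/13 + (15 + 1) = -17/13 + 16 = 191/13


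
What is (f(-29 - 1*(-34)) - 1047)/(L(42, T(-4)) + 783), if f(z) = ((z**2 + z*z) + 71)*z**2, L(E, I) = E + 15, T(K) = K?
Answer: 989/420 ≈ 2.3548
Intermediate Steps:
L(E, I) = 15 + E
f(z) = z**2*(71 + 2*z**2) (f(z) = ((z**2 + z**2) + 71)*z**2 = (2*z**2 + 71)*z**2 = (71 + 2*z**2)*z**2 = z**2*(71 + 2*z**2))
(f(-29 - 1*(-34)) - 1047)/(L(42, T(-4)) + 783) = ((-29 - 1*(-34))**2*(71 + 2*(-29 - 1*(-34))**2) - 1047)/((15 + 42) + 783) = ((-29 + 34)**2*(71 + 2*(-29 + 34)**2) - 1047)/(57 + 783) = (5**2*(71 + 2*5**2) - 1047)/840 = (25*(71 + 2*25) - 1047)*(1/840) = (25*(71 + 50) - 1047)*(1/840) = (25*121 - 1047)*(1/840) = (3025 - 1047)*(1/840) = 1978*(1/840) = 989/420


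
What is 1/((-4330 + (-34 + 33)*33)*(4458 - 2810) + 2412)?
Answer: -1/7187812 ≈ -1.3912e-7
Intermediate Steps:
1/((-4330 + (-34 + 33)*33)*(4458 - 2810) + 2412) = 1/((-4330 - 1*33)*1648 + 2412) = 1/((-4330 - 33)*1648 + 2412) = 1/(-4363*1648 + 2412) = 1/(-7190224 + 2412) = 1/(-7187812) = -1/7187812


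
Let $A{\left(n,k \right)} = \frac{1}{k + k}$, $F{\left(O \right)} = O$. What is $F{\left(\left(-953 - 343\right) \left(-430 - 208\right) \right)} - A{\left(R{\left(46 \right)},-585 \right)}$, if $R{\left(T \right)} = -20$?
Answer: $\frac{967412161}{1170} \approx 8.2685 \cdot 10^{5}$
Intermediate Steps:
$A{\left(n,k \right)} = \frac{1}{2 k}$
$F{\left(\left(-953 - 343\right) \left(-430 - 208\right) \right)} - A{\left(R{\left(46 \right)},-585 \right)} = \left(-953 - 343\right) \left(-430 - 208\right) - \frac{1}{2 \left(-585\right)} = \left(-1296\right) \left(-638\right) - \frac{1}{2} \left(- \frac{1}{585}\right) = 826848 - - \frac{1}{1170} = 826848 + \frac{1}{1170} = \frac{967412161}{1170}$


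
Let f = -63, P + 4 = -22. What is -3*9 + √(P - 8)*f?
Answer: -27 - 63*I*√34 ≈ -27.0 - 367.35*I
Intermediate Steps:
P = -26 (P = -4 - 22 = -26)
-3*9 + √(P - 8)*f = -3*9 + √(-26 - 8)*(-63) = -27 + √(-34)*(-63) = -27 + (I*√34)*(-63) = -27 - 63*I*√34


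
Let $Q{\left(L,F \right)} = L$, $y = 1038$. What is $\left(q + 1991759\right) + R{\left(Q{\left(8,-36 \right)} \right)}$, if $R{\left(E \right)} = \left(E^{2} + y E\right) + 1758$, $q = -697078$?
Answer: $1304807$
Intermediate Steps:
$R{\left(E \right)} = 1758 + E^{2} + 1038 E$ ($R{\left(E \right)} = \left(E^{2} + 1038 E\right) + 1758 = 1758 + E^{2} + 1038 E$)
$\left(q + 1991759\right) + R{\left(Q{\left(8,-36 \right)} \right)} = \left(-697078 + 1991759\right) + \left(1758 + 8^{2} + 1038 \cdot 8\right) = 1294681 + \left(1758 + 64 + 8304\right) = 1294681 + 10126 = 1304807$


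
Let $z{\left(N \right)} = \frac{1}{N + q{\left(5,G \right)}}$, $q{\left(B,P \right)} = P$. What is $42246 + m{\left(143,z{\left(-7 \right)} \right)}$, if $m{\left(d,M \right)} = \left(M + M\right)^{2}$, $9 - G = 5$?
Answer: $\frac{380218}{9} \approx 42246.0$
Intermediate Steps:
$G = 4$ ($G = 9 - 5 = 4$)
$z{\left(N \right)} = \frac{1}{4 + N}$ ($z{\left(N \right)} = \frac{1}{N + 4} = \frac{1}{4 + N}$)
$m{\left(d,M \right)} = 4 M^{2}$ ($m{\left(d,M \right)} = \left(2 M\right)^{2} = 4 M^{2}$)
$42246 + m{\left(143,z{\left(-7 \right)} \right)} = 42246 + 4 \left(\frac{1}{4 - 7}\right)^{2} = 42246 + 4 \left(\frac{1}{-3}\right)^{2} = 42246 + 4 \left(- \frac{1}{3}\right)^{2} = 42246 + 4 \cdot \frac{1}{9} = 42246 + \frac{4}{9} = \frac{380218}{9}$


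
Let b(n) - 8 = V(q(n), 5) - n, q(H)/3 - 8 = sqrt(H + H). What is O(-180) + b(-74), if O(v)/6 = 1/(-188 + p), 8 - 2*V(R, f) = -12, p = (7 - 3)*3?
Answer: 8093/88 ≈ 91.966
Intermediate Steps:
p = 12 (p = 4*3 = 12)
q(H) = 24 + 3*sqrt(2)*sqrt(H) (q(H) = 24 + 3*sqrt(H + H) = 24 + 3*sqrt(2*H) = 24 + 3*(sqrt(2)*sqrt(H)) = 24 + 3*sqrt(2)*sqrt(H))
V(R, f) = 10 (V(R, f) = 4 - 1/2*(-12) = 4 + 6 = 10)
b(n) = 18 - n (b(n) = 8 + (10 - n) = 18 - n)
O(v) = -3/88 (O(v) = 6/(-188 + 12) = 6/(-176) = 6*(-1/176) = -3/88)
O(-180) + b(-74) = -3/88 + (18 - 1*(-74)) = -3/88 + (18 + 74) = -3/88 + 92 = 8093/88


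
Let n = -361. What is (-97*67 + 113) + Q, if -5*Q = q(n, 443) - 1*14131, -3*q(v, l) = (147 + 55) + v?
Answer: -17852/5 ≈ -3570.4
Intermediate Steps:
q(v, l) = -202/3 - v/3 (q(v, l) = -((147 + 55) + v)/3 = -(202 + v)/3 = -202/3 - v/3)
Q = 14078/5 (Q = -((-202/3 - ⅓*(-361)) - 1*14131)/5 = -((-202/3 + 361/3) - 14131)/5 = -(53 - 14131)/5 = -⅕*(-14078) = 14078/5 ≈ 2815.6)
(-97*67 + 113) + Q = (-97*67 + 113) + 14078/5 = (-6499 + 113) + 14078/5 = -6386 + 14078/5 = -17852/5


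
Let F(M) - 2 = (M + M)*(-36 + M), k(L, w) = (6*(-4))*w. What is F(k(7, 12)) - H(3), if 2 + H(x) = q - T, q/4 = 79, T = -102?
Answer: 186210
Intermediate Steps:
q = 316 (q = 4*79 = 316)
k(L, w) = -24*w
F(M) = 2 + 2*M*(-36 + M) (F(M) = 2 + (M + M)*(-36 + M) = 2 + (2*M)*(-36 + M) = 2 + 2*M*(-36 + M))
H(x) = 416 (H(x) = -2 + (316 - 1*(-102)) = -2 + (316 + 102) = -2 + 418 = 416)
F(k(7, 12)) - H(3) = (2 - (-1728)*12 + 2*(-24*12)²) - 1*416 = (2 - 72*(-288) + 2*(-288)²) - 416 = (2 + 20736 + 2*82944) - 416 = (2 + 20736 + 165888) - 416 = 186626 - 416 = 186210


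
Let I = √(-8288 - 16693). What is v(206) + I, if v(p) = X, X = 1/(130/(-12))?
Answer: -6/65 + I*√24981 ≈ -0.092308 + 158.05*I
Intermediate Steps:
I = I*√24981 (I = √(-24981) = I*√24981 ≈ 158.05*I)
X = -6/65 (X = 1/(130*(-1/12)) = 1/(-65/6) = -6/65 ≈ -0.092308)
v(p) = -6/65
v(206) + I = -6/65 + I*√24981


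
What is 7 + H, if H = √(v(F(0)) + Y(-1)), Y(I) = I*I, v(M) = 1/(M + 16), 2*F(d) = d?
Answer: 7 + √17/4 ≈ 8.0308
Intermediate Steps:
F(d) = d/2
v(M) = 1/(16 + M)
Y(I) = I²
H = √17/4 (H = √(1/(16 + (½)*0) + (-1)²) = √(1/(16 + 0) + 1) = √(1/16 + 1) = √(17/16) = √17/4 ≈ 1.0308)
7 + H = 7 + √17/4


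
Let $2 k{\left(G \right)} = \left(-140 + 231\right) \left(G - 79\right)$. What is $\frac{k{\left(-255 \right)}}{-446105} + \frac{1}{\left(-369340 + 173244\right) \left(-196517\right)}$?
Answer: $\frac{585634595859609}{17191190444623360} \approx 0.034066$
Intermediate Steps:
$k{\left(G \right)} = - \frac{7189}{2} + \frac{91 G}{2}$ ($k{\left(G \right)} = \frac{\left(-140 + 231\right) \left(G - 79\right)}{2} = \frac{91 \left(-79 + G\right)}{2} = \frac{-7189 + 91 G}{2} = - \frac{7189}{2} + \frac{91 G}{2}$)
$\frac{k{\left(-255 \right)}}{-446105} + \frac{1}{\left(-369340 + 173244\right) \left(-196517\right)} = \frac{- \frac{7189}{2} + \frac{91}{2} \left(-255\right)}{-446105} + \frac{1}{\left(-369340 + 173244\right) \left(-196517\right)} = \left(- \frac{7189}{2} - \frac{23205}{2}\right) \left(- \frac{1}{446105}\right) + \frac{1}{-196096} \left(- \frac{1}{196517}\right) = \left(-15197\right) \left(- \frac{1}{446105}\right) - - \frac{1}{38536197632} = \frac{15197}{446105} + \frac{1}{38536197632} = \frac{585634595859609}{17191190444623360}$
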